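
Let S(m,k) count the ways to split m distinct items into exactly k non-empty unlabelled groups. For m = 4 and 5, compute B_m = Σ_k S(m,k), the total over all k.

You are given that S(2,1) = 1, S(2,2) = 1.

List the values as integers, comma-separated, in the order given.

15, 52

r3: T_3,1=1×1+0=1; T_3,2=2×1+1=3; T_3,3=3×0+1=1
r4: T_4,1=1×1+0=1; T_4,2=2×3+1=7; T_4,3=3×1+3=6; T_4,4=4×0+1=1
r5: T_5,1=1×1+0=1; T_5,2=2×7+1=15; T_5,3=3×6+7=25; T_5,4=4×1+6=10; T_5,5=5×0+1=1
B_4 = ΣS(4,k) = 1+7+6+1 = 15
B_5 = ΣS(5,k) = 1+15+25+10+1 = 52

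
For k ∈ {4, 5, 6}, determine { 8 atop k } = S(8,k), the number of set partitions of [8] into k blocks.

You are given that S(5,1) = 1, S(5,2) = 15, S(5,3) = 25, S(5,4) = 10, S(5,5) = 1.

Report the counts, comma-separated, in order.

1701, 1050, 266

r6: T_6,2=2×15+1=31; T_6,3=3×25+15=90; T_6,4=4×10+25=65; T_6,5=5×1+10=15; T_6,6=6×0+1=1
r7: T_7,3=3×90+31=301; T_7,4=4×65+90=350; T_7,5=5×15+65=140; T_7,6=6×1+15=21
r8: T_8,4=4×350+301=1701; T_8,5=5×140+350=1050; T_8,6=6×21+140=266
Read S(8,4) = 1701, S(8,5) = 1050, S(8,6) = 266.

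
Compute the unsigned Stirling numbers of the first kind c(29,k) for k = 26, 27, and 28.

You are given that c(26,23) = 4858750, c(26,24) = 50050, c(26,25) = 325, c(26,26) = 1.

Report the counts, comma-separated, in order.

[27] T[27,24]:26*50050+4858750=6160050 · T[27,25]:26*325+50050=58500 · T[27,26]:26*1+325=351 · T[27,27]:26*0+1=1
[28] T[28,25]:27*58500+6160050=7739550 · T[28,26]:27*351+58500=67977 · T[28,27]:27*1+351=378 · T[28,28]:27*0+1=1
[29] T[29,26]:28*67977+7739550=9642906 · T[29,27]:28*378+67977=78561 · T[29,28]:28*1+378=406
Read c(29,26) = 9642906, c(29,27) = 78561, c(29,28) = 406.

9642906, 78561, 406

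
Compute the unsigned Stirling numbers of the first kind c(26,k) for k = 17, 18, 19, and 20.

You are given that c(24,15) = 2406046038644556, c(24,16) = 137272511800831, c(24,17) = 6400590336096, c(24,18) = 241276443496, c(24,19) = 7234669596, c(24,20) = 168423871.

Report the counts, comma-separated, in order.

12972753318542875, 595667304367135, 22563937825000, 696829576300

[25] T[25,16]:24*137272511800831+2406046038644556=5700586321864500 · T[25,17]:24*6400590336096+137272511800831=290886679867135 · T[25,18]:24*241276443496+6400590336096=12191224980000 · T[25,19]:24*7234669596+241276443496=414908513800 · T[25,20]:24*168423871+7234669596=11276842500
[26] T[26,17]:25*290886679867135+5700586321864500=12972753318542875 · T[26,18]:25*12191224980000+290886679867135=595667304367135 · T[26,19]:25*414908513800+12191224980000=22563937825000 · T[26,20]:25*11276842500+414908513800=696829576300
Read c(26,17) = 12972753318542875, c(26,18) = 595667304367135, c(26,19) = 22563937825000, c(26,20) = 696829576300.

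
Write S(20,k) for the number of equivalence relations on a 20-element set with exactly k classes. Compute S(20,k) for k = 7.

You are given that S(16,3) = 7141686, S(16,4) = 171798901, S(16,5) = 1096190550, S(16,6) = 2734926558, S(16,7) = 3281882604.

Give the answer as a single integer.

i=17: T(17,4)=7141686+4·171798901=694337290 | T(17,5)=171798901+5·1096190550=5652751651 | T(17,6)=1096190550+6·2734926558=17505749898 | T(17,7)=2734926558+7·3281882604=25708104786
i=18: T(18,5)=694337290+5·5652751651=28958095545 | T(18,6)=5652751651+6·17505749898=110687251039 | T(18,7)=17505749898+7·25708104786=197462483400
i=19: T(19,6)=28958095545+6·110687251039=693081601779 | T(19,7)=110687251039+7·197462483400=1492924634839
i=20: T(20,7)=693081601779+7·1492924634839=11143554045652
Read S(20,7) = 11143554045652.

11143554045652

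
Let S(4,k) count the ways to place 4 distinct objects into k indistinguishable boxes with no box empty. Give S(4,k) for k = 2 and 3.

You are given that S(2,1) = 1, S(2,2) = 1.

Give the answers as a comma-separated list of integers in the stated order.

@3  (3,1):1·1+0→1, (3,2):1·2+1→3, (3,3):0·3+1→1
@4  (4,2):3·2+1→7, (4,3):1·3+3→6
Read S(4,2) = 7, S(4,3) = 6.

7, 6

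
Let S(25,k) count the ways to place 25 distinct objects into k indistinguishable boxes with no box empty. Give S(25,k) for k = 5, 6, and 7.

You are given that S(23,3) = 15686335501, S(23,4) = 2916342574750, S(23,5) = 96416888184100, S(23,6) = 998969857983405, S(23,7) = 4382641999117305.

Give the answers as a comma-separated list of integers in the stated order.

2436684974110751, 37026417000002430, 227832482998716310

i=24: T(24,4)=15686335501+4·2916342574750=11681056634501 | T(24,5)=2916342574750+5·96416888184100=485000783495250 | T(24,6)=96416888184100+6·998969857983405=6090236036084530 | T(24,7)=998969857983405+7·4382641999117305=31677463851804540
i=25: T(25,5)=11681056634501+5·485000783495250=2436684974110751 | T(25,6)=485000783495250+6·6090236036084530=37026417000002430 | T(25,7)=6090236036084530+7·31677463851804540=227832482998716310
Read S(25,5) = 2436684974110751, S(25,6) = 37026417000002430, S(25,7) = 227832482998716310.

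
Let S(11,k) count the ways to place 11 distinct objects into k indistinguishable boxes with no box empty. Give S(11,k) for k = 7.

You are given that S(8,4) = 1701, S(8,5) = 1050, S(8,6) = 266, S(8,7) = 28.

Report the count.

[9] T[9,5]:5*1050+1701=6951 · T[9,6]:6*266+1050=2646 · T[9,7]:7*28+266=462
[10] T[10,6]:6*2646+6951=22827 · T[10,7]:7*462+2646=5880
[11] T[11,7]:7*5880+22827=63987
Read S(11,7) = 63987.

63987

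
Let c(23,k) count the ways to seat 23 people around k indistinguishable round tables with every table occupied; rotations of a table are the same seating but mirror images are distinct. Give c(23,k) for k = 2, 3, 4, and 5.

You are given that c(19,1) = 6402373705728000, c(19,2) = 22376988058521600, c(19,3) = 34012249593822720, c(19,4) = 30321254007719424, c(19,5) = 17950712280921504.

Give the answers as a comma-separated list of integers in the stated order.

i=20: T(20,1)=0+19·6402373705728000=121645100408832000 | T(20,2)=6402373705728000+19·22376988058521600=431565146817638400 | T(20,3)=22376988058521600+19·34012249593822720=668609730341153280 | T(20,4)=34012249593822720+19·30321254007719424=610116075740491776 | T(20,5)=30321254007719424+19·17950712280921504=371384787345228000
i=21: T(21,1)=0+20·121645100408832000=2432902008176640000 | T(21,2)=121645100408832000+20·431565146817638400=8752948036761600000 | T(21,3)=431565146817638400+20·668609730341153280=13803759753640704000 | T(21,4)=668609730341153280+20·610116075740491776=12870931245150988800 | T(21,5)=610116075740491776+20·371384787345228000=8037811822645051776
i=22: T(22,1)=0+21·2432902008176640000=51090942171709440000 | T(22,2)=2432902008176640000+21·8752948036761600000=186244810780170240000 | T(22,3)=8752948036761600000+21·13803759753640704000=298631902863216384000 | T(22,4)=13803759753640704000+21·12870931245150988800=284093315901811468800 | T(22,5)=12870931245150988800+21·8037811822645051776=181664979520697076096
i=23: T(23,2)=51090942171709440000+22·186244810780170240000=4148476779335454720000 | T(23,3)=186244810780170240000+22·298631902863216384000=6756146673770930688000 | T(23,4)=298631902863216384000+22·284093315901811468800=6548684852703068697600 | T(23,5)=284093315901811468800+22·181664979520697076096=4280722865357147142912
Read c(23,2) = 4148476779335454720000, c(23,3) = 6756146673770930688000, c(23,4) = 6548684852703068697600, c(23,5) = 4280722865357147142912.

4148476779335454720000, 6756146673770930688000, 6548684852703068697600, 4280722865357147142912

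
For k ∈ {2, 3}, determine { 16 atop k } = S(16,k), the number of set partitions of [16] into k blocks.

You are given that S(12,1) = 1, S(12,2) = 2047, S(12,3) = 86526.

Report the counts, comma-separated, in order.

32767, 7141686

@13  (13,1):1·1+0→1, (13,2):2047·2+1→4095, (13,3):86526·3+2047→261625
@14  (14,1):1·1+0→1, (14,2):4095·2+1→8191, (14,3):261625·3+4095→788970
@15  (15,1):1·1+0→1, (15,2):8191·2+1→16383, (15,3):788970·3+8191→2375101
@16  (16,2):16383·2+1→32767, (16,3):2375101·3+16383→7141686
Read S(16,2) = 32767, S(16,3) = 7141686.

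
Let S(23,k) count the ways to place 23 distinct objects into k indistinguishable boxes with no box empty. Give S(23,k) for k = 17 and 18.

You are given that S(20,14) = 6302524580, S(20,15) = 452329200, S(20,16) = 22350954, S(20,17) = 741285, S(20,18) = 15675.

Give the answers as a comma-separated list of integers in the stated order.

row 21: T[21][15]=15·452329200+6302524580=13087462580  T[21][16]=16·22350954+452329200=809944464  T[21][17]=17·741285+22350954=34952799  T[21][18]=18·15675+741285=1023435
row 22: T[22][16]=16·809944464+13087462580=26046574004  T[22][17]=17·34952799+809944464=1404142047  T[22][18]=18·1023435+34952799=53374629
row 23: T[23][17]=17·1404142047+26046574004=49916988803  T[23][18]=18·53374629+1404142047=2364885369
Read S(23,17) = 49916988803, S(23,18) = 2364885369.

49916988803, 2364885369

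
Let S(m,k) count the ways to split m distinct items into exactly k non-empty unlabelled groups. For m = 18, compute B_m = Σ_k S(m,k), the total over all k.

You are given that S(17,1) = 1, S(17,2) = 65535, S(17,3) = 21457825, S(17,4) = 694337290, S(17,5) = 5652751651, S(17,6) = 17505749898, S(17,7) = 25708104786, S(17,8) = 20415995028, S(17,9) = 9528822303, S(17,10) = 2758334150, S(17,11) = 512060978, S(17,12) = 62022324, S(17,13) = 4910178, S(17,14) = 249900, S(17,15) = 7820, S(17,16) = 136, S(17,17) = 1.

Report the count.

@18  (18,1):1·1+0→1, (18,2):65535·2+1→131071, (18,3):21457825·3+65535→64439010, (18,4):694337290·4+21457825→2798806985, (18,5):5652751651·5+694337290→28958095545, (18,6):17505749898·6+5652751651→110687251039, (18,7):25708104786·7+17505749898→197462483400, (18,8):20415995028·8+25708104786→189036065010, (18,9):9528822303·9+20415995028→106175395755, (18,10):2758334150·10+9528822303→37112163803, (18,11):512060978·11+2758334150→8391004908, (18,12):62022324·12+512060978→1256328866, (18,13):4910178·13+62022324→125854638, (18,14):249900·14+4910178→8408778, (18,15):7820·15+249900→367200, (18,16):136·16+7820→9996, (18,17):1·17+136→153, (18,18):0·18+1→1
B_18 = ΣS(18,k) = 1+131071+64439010+2798806985+28958095545+110687251039+197462483400+189036065010+106175395755+37112163803+8391004908+1256328866+125854638+8408778+367200+9996+153+1 = 682076806159

682076806159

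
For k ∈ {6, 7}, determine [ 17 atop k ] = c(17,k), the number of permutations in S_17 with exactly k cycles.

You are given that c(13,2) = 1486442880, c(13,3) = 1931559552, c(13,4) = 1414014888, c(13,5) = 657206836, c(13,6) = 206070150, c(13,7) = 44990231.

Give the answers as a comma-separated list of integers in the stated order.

18861567058880, 5374523477960

row 14: T[14][3]=13·1931559552+1486442880=26596717056  T[14][4]=13·1414014888+1931559552=20313753096  T[14][5]=13·657206836+1414014888=9957703756  T[14][6]=13·206070150+657206836=3336118786  T[14][7]=13·44990231+206070150=790943153
row 15: T[15][4]=14·20313753096+26596717056=310989260400  T[15][5]=14·9957703756+20313753096=159721605680  T[15][6]=14·3336118786+9957703756=56663366760  T[15][7]=14·790943153+3336118786=14409322928
row 16: T[16][5]=15·159721605680+310989260400=2706813345600  T[16][6]=15·56663366760+159721605680=1009672107080  T[16][7]=15·14409322928+56663366760=272803210680
row 17: T[17][6]=16·1009672107080+2706813345600=18861567058880  T[17][7]=16·272803210680+1009672107080=5374523477960
Read c(17,6) = 18861567058880, c(17,7) = 5374523477960.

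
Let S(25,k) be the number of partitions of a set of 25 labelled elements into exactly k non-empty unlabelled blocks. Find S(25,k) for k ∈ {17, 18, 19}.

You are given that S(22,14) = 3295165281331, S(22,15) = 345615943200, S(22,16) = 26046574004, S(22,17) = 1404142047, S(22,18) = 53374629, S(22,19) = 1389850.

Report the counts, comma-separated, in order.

[23] T[23,15]:15*345615943200+3295165281331=8479404429331 · T[23,16]:16*26046574004+345615943200=762361127264 · T[23,17]:17*1404142047+26046574004=49916988803 · T[23,18]:18*53374629+1404142047=2364885369 · T[23,19]:19*1389850+53374629=79781779
[24] T[24,16]:16*762361127264+8479404429331=20677182465555 · T[24,17]:17*49916988803+762361127264=1610949936915 · T[24,18]:18*2364885369+49916988803=92484925445 · T[24,19]:19*79781779+2364885369=3880739170
[25] T[25,17]:17*1610949936915+20677182465555=48063331393110 · T[25,18]:18*92484925445+1610949936915=3275678594925 · T[25,19]:19*3880739170+92484925445=166218969675
Read S(25,17) = 48063331393110, S(25,18) = 3275678594925, S(25,19) = 166218969675.

48063331393110, 3275678594925, 166218969675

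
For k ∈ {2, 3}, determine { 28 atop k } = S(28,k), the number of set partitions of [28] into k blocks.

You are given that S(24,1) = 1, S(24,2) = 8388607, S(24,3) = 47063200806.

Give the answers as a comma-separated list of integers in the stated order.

134217727, 3812664524766

i=25: T(25,1)=0+1·1=1 | T(25,2)=1+2·8388607=16777215 | T(25,3)=8388607+3·47063200806=141197991025
i=26: T(26,1)=0+1·1=1 | T(26,2)=1+2·16777215=33554431 | T(26,3)=16777215+3·141197991025=423610750290
i=27: T(27,1)=0+1·1=1 | T(27,2)=1+2·33554431=67108863 | T(27,3)=33554431+3·423610750290=1270865805301
i=28: T(28,2)=1+2·67108863=134217727 | T(28,3)=67108863+3·1270865805301=3812664524766
Read S(28,2) = 134217727, S(28,3) = 3812664524766.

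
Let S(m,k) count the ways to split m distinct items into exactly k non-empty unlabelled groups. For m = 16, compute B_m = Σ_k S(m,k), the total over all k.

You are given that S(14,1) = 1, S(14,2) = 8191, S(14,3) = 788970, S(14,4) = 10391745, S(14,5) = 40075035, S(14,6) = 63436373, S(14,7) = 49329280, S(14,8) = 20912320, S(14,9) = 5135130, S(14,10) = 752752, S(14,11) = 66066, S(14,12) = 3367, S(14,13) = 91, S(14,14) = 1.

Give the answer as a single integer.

10480142147

[15] T[15,1]:1*1+0=1 · T[15,2]:2*8191+1=16383 · T[15,3]:3*788970+8191=2375101 · T[15,4]:4*10391745+788970=42355950 · T[15,5]:5*40075035+10391745=210766920 · T[15,6]:6*63436373+40075035=420693273 · T[15,7]:7*49329280+63436373=408741333 · T[15,8]:8*20912320+49329280=216627840 · T[15,9]:9*5135130+20912320=67128490 · T[15,10]:10*752752+5135130=12662650 · T[15,11]:11*66066+752752=1479478 · T[15,12]:12*3367+66066=106470 · T[15,13]:13*91+3367=4550 · T[15,14]:14*1+91=105 · T[15,15]:15*0+1=1
[16] T[16,1]:1*1+0=1 · T[16,2]:2*16383+1=32767 · T[16,3]:3*2375101+16383=7141686 · T[16,4]:4*42355950+2375101=171798901 · T[16,5]:5*210766920+42355950=1096190550 · T[16,6]:6*420693273+210766920=2734926558 · T[16,7]:7*408741333+420693273=3281882604 · T[16,8]:8*216627840+408741333=2141764053 · T[16,9]:9*67128490+216627840=820784250 · T[16,10]:10*12662650+67128490=193754990 · T[16,11]:11*1479478+12662650=28936908 · T[16,12]:12*106470+1479478=2757118 · T[16,13]:13*4550+106470=165620 · T[16,14]:14*105+4550=6020 · T[16,15]:15*1+105=120 · T[16,16]:16*0+1=1
B_16 = ΣS(16,k) = 1+32767+7141686+171798901+1096190550+2734926558+3281882604+2141764053+820784250+193754990+28936908+2757118+165620+6020+120+1 = 10480142147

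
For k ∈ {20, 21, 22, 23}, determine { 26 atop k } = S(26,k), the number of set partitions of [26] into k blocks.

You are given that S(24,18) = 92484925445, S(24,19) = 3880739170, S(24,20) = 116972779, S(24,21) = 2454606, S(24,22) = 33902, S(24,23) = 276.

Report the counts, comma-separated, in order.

290622864675, 9759104355, 238929405, 4126200

@25  (25,19):3880739170·19+92484925445→166218969675, (25,20):116972779·20+3880739170→6220194750, (25,21):2454606·21+116972779→168519505, (25,22):33902·22+2454606→3200450, (25,23):276·23+33902→40250
@26  (26,20):6220194750·20+166218969675→290622864675, (26,21):168519505·21+6220194750→9759104355, (26,22):3200450·22+168519505→238929405, (26,23):40250·23+3200450→4126200
Read S(26,20) = 290622864675, S(26,21) = 9759104355, S(26,22) = 238929405, S(26,23) = 4126200.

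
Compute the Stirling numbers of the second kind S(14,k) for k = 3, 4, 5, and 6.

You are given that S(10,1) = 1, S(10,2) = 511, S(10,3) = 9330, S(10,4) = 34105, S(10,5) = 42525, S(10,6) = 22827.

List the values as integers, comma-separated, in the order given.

788970, 10391745, 40075035, 63436373

i=11: T(11,1)=0+1·1=1 | T(11,2)=1+2·511=1023 | T(11,3)=511+3·9330=28501 | T(11,4)=9330+4·34105=145750 | T(11,5)=34105+5·42525=246730 | T(11,6)=42525+6·22827=179487
i=12: T(12,1)=0+1·1=1 | T(12,2)=1+2·1023=2047 | T(12,3)=1023+3·28501=86526 | T(12,4)=28501+4·145750=611501 | T(12,5)=145750+5·246730=1379400 | T(12,6)=246730+6·179487=1323652
i=13: T(13,2)=1+2·2047=4095 | T(13,3)=2047+3·86526=261625 | T(13,4)=86526+4·611501=2532530 | T(13,5)=611501+5·1379400=7508501 | T(13,6)=1379400+6·1323652=9321312
i=14: T(14,3)=4095+3·261625=788970 | T(14,4)=261625+4·2532530=10391745 | T(14,5)=2532530+5·7508501=40075035 | T(14,6)=7508501+6·9321312=63436373
Read S(14,3) = 788970, S(14,4) = 10391745, S(14,5) = 40075035, S(14,6) = 63436373.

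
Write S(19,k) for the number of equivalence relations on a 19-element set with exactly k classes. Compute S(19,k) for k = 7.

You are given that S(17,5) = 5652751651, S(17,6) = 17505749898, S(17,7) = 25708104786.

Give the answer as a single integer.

[18] T[18,6]:6*17505749898+5652751651=110687251039 · T[18,7]:7*25708104786+17505749898=197462483400
[19] T[19,7]:7*197462483400+110687251039=1492924634839
Read S(19,7) = 1492924634839.

1492924634839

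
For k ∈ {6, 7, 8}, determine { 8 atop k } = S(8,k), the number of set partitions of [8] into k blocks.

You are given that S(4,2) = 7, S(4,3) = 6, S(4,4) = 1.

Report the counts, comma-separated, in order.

266, 28, 1

row 5: T[5][3]=3·6+7=25  T[5][4]=4·1+6=10  T[5][5]=5·0+1=1
row 6: T[6][4]=4·10+25=65  T[6][5]=5·1+10=15  T[6][6]=6·0+1=1
row 7: T[7][5]=5·15+65=140  T[7][6]=6·1+15=21  T[7][7]=7·0+1=1
row 8: T[8][6]=6·21+140=266  T[8][7]=7·1+21=28  T[8][8]=8·0+1=1
Read S(8,6) = 266, S(8,7) = 28, S(8,8) = 1.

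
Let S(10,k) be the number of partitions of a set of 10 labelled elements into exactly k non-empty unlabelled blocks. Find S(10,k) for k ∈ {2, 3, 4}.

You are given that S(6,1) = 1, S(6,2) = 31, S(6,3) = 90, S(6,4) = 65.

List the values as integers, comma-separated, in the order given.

row 7: T[7][1]=1·1+0=1  T[7][2]=2·31+1=63  T[7][3]=3·90+31=301  T[7][4]=4·65+90=350
row 8: T[8][1]=1·1+0=1  T[8][2]=2·63+1=127  T[8][3]=3·301+63=966  T[8][4]=4·350+301=1701
row 9: T[9][1]=1·1+0=1  T[9][2]=2·127+1=255  T[9][3]=3·966+127=3025  T[9][4]=4·1701+966=7770
row 10: T[10][2]=2·255+1=511  T[10][3]=3·3025+255=9330  T[10][4]=4·7770+3025=34105
Read S(10,2) = 511, S(10,3) = 9330, S(10,4) = 34105.

511, 9330, 34105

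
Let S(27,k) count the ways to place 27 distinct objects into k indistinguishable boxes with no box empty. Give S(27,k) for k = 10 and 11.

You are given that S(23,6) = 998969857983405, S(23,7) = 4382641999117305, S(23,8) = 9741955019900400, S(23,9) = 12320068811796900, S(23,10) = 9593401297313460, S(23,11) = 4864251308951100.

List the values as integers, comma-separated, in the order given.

143197070509423605675, 123519417123830092365

@24  (24,7):4382641999117305·7+998969857983405→31677463851804540, (24,8):9741955019900400·8+4382641999117305→82318282158320505, (24,9):12320068811796900·9+9741955019900400→120622574326072500, (24,10):9593401297313460·10+12320068811796900→108254081784931500, (24,11):4864251308951100·11+9593401297313460→63100165695775560
@25  (25,8):82318282158320505·8+31677463851804540→690223721118368580, (25,9):120622574326072500·9+82318282158320505→1167921451092973005, (25,10):108254081784931500·10+120622574326072500→1203163392175387500, (25,11):63100165695775560·11+108254081784931500→802355904438462660
@26  (26,9):1167921451092973005·9+690223721118368580→11201516780955125625, (26,10):1203163392175387500·10+1167921451092973005→13199555372846848005, (26,11):802355904438462660·11+1203163392175387500→10029078340998476760
@27  (27,10):13199555372846848005·10+11201516780955125625→143197070509423605675, (27,11):10029078340998476760·11+13199555372846848005→123519417123830092365
Read S(27,10) = 143197070509423605675, S(27,11) = 123519417123830092365.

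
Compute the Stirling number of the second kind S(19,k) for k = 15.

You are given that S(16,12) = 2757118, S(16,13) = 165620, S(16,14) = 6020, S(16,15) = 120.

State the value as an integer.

r17: T_17,13=13×165620+2757118=4910178; T_17,14=14×6020+165620=249900; T_17,15=15×120+6020=7820
r18: T_18,14=14×249900+4910178=8408778; T_18,15=15×7820+249900=367200
r19: T_19,15=15×367200+8408778=13916778
Read S(19,15) = 13916778.

13916778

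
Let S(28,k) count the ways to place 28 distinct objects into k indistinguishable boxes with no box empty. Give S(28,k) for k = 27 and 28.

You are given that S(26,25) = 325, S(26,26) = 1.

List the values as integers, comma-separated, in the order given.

378, 1

i=27: T(27,26)=325+26·1=351 | T(27,27)=1+27·0=1
i=28: T(28,27)=351+27·1=378 | T(28,28)=1+28·0=1
Read S(28,27) = 378, S(28,28) = 1.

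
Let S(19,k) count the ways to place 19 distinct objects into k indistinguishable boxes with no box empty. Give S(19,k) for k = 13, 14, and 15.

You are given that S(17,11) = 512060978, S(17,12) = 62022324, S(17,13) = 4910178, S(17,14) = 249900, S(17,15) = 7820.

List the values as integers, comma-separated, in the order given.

2892439160, 243577530, 13916778

r18: T_18,12=12×62022324+512060978=1256328866; T_18,13=13×4910178+62022324=125854638; T_18,14=14×249900+4910178=8408778; T_18,15=15×7820+249900=367200
r19: T_19,13=13×125854638+1256328866=2892439160; T_19,14=14×8408778+125854638=243577530; T_19,15=15×367200+8408778=13916778
Read S(19,13) = 2892439160, S(19,14) = 243577530, S(19,15) = 13916778.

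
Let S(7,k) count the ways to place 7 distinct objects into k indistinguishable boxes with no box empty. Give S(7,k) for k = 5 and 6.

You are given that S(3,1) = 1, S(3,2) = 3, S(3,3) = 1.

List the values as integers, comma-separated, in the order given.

140, 21

r4: T_4,2=2×3+1=7; T_4,3=3×1+3=6; T_4,4=4×0+1=1
r5: T_5,3=3×6+7=25; T_5,4=4×1+6=10; T_5,5=5×0+1=1
r6: T_6,4=4×10+25=65; T_6,5=5×1+10=15; T_6,6=6×0+1=1
r7: T_7,5=5×15+65=140; T_7,6=6×1+15=21
Read S(7,5) = 140, S(7,6) = 21.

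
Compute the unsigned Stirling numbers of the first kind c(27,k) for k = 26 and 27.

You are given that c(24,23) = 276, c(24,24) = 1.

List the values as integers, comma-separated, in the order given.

351, 1

i=25: T(25,24)=276+24·1=300 | T(25,25)=1+24·0=1
i=26: T(26,25)=300+25·1=325 | T(26,26)=1+25·0=1
i=27: T(27,26)=325+26·1=351 | T(27,27)=1+26·0=1
Read c(27,26) = 351, c(27,27) = 1.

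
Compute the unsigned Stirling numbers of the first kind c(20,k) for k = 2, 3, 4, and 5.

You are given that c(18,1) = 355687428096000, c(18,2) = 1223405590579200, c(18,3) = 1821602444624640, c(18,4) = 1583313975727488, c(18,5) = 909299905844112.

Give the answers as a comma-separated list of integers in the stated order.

431565146817638400, 668609730341153280, 610116075740491776, 371384787345228000

@19  (19,1):355687428096000·18+0→6402373705728000, (19,2):1223405590579200·18+355687428096000→22376988058521600, (19,3):1821602444624640·18+1223405590579200→34012249593822720, (19,4):1583313975727488·18+1821602444624640→30321254007719424, (19,5):909299905844112·18+1583313975727488→17950712280921504
@20  (20,2):22376988058521600·19+6402373705728000→431565146817638400, (20,3):34012249593822720·19+22376988058521600→668609730341153280, (20,4):30321254007719424·19+34012249593822720→610116075740491776, (20,5):17950712280921504·19+30321254007719424→371384787345228000
Read c(20,2) = 431565146817638400, c(20,3) = 668609730341153280, c(20,4) = 610116075740491776, c(20,5) = 371384787345228000.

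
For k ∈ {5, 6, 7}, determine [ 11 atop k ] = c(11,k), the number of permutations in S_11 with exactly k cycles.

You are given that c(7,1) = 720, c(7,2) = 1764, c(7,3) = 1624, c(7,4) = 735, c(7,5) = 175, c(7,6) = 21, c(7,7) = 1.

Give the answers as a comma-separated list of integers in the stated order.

3416930, 902055, 157773

i=8: T(8,2)=720+7·1764=13068 | T(8,3)=1764+7·1624=13132 | T(8,4)=1624+7·735=6769 | T(8,5)=735+7·175=1960 | T(8,6)=175+7·21=322 | T(8,7)=21+7·1=28
i=9: T(9,3)=13068+8·13132=118124 | T(9,4)=13132+8·6769=67284 | T(9,5)=6769+8·1960=22449 | T(9,6)=1960+8·322=4536 | T(9,7)=322+8·28=546
i=10: T(10,4)=118124+9·67284=723680 | T(10,5)=67284+9·22449=269325 | T(10,6)=22449+9·4536=63273 | T(10,7)=4536+9·546=9450
i=11: T(11,5)=723680+10·269325=3416930 | T(11,6)=269325+10·63273=902055 | T(11,7)=63273+10·9450=157773
Read c(11,5) = 3416930, c(11,6) = 902055, c(11,7) = 157773.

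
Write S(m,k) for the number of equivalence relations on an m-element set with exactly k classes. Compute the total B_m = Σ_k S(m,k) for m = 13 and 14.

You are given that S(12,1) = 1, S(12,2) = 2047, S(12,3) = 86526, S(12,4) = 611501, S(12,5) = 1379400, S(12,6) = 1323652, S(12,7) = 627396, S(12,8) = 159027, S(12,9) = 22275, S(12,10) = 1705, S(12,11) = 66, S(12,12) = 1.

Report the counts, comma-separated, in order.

row 13: T[13][1]=1·1+0=1  T[13][2]=2·2047+1=4095  T[13][3]=3·86526+2047=261625  T[13][4]=4·611501+86526=2532530  T[13][5]=5·1379400+611501=7508501  T[13][6]=6·1323652+1379400=9321312  T[13][7]=7·627396+1323652=5715424  T[13][8]=8·159027+627396=1899612  T[13][9]=9·22275+159027=359502  T[13][10]=10·1705+22275=39325  T[13][11]=11·66+1705=2431  T[13][12]=12·1+66=78  T[13][13]=13·0+1=1
row 14: T[14][1]=1·1+0=1  T[14][2]=2·4095+1=8191  T[14][3]=3·261625+4095=788970  T[14][4]=4·2532530+261625=10391745  T[14][5]=5·7508501+2532530=40075035  T[14][6]=6·9321312+7508501=63436373  T[14][7]=7·5715424+9321312=49329280  T[14][8]=8·1899612+5715424=20912320  T[14][9]=9·359502+1899612=5135130  T[14][10]=10·39325+359502=752752  T[14][11]=11·2431+39325=66066  T[14][12]=12·78+2431=3367  T[14][13]=13·1+78=91  T[14][14]=14·0+1=1
B_13 = ΣS(13,k) = 1+4095+261625+2532530+7508501+9321312+5715424+1899612+359502+39325+2431+78+1 = 27644437
B_14 = ΣS(14,k) = 1+8191+788970+10391745+40075035+63436373+49329280+20912320+5135130+752752+66066+3367+91+1 = 190899322

27644437, 190899322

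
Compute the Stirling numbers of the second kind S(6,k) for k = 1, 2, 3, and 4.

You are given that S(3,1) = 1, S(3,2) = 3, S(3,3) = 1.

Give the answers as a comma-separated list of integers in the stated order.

1, 31, 90, 65

r4: T_4,1=1×1+0=1; T_4,2=2×3+1=7; T_4,3=3×1+3=6; T_4,4=4×0+1=1
r5: T_5,1=1×1+0=1; T_5,2=2×7+1=15; T_5,3=3×6+7=25; T_5,4=4×1+6=10
r6: T_6,1=1×1+0=1; T_6,2=2×15+1=31; T_6,3=3×25+15=90; T_6,4=4×10+25=65
Read S(6,1) = 1, S(6,2) = 31, S(6,3) = 90, S(6,4) = 65.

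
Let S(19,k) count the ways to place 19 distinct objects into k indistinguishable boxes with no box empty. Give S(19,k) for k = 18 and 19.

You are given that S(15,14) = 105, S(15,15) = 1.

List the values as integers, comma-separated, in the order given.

171, 1

i=16: T(16,15)=105+15·1=120 | T(16,16)=1+16·0=1
i=17: T(17,16)=120+16·1=136 | T(17,17)=1+17·0=1
i=18: T(18,17)=136+17·1=153 | T(18,18)=1+18·0=1
i=19: T(19,18)=153+18·1=171 | T(19,19)=1+19·0=1
Read S(19,18) = 171, S(19,19) = 1.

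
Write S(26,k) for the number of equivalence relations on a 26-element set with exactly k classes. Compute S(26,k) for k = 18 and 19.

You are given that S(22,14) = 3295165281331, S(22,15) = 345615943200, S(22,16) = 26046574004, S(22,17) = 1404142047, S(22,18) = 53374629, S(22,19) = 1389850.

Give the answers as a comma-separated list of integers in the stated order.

i=23: T(23,15)=3295165281331+15·345615943200=8479404429331 | T(23,16)=345615943200+16·26046574004=762361127264 | T(23,17)=26046574004+17·1404142047=49916988803 | T(23,18)=1404142047+18·53374629=2364885369 | T(23,19)=53374629+19·1389850=79781779
i=24: T(24,16)=8479404429331+16·762361127264=20677182465555 | T(24,17)=762361127264+17·49916988803=1610949936915 | T(24,18)=49916988803+18·2364885369=92484925445 | T(24,19)=2364885369+19·79781779=3880739170
i=25: T(25,17)=20677182465555+17·1610949936915=48063331393110 | T(25,18)=1610949936915+18·92484925445=3275678594925 | T(25,19)=92484925445+19·3880739170=166218969675
i=26: T(26,18)=48063331393110+18·3275678594925=107025546101760 | T(26,19)=3275678594925+19·166218969675=6433839018750
Read S(26,18) = 107025546101760, S(26,19) = 6433839018750.

107025546101760, 6433839018750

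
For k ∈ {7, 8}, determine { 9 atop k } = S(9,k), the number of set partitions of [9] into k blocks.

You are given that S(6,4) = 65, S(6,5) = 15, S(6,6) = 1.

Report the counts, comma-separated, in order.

462, 36

[7] T[7,5]:5*15+65=140 · T[7,6]:6*1+15=21 · T[7,7]:7*0+1=1
[8] T[8,6]:6*21+140=266 · T[8,7]:7*1+21=28 · T[8,8]:8*0+1=1
[9] T[9,7]:7*28+266=462 · T[9,8]:8*1+28=36
Read S(9,7) = 462, S(9,8) = 36.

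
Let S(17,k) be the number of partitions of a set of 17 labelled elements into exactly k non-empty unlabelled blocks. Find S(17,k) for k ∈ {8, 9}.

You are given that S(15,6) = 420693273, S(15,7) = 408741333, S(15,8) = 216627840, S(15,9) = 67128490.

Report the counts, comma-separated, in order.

20415995028, 9528822303

[16] T[16,7]:7*408741333+420693273=3281882604 · T[16,8]:8*216627840+408741333=2141764053 · T[16,9]:9*67128490+216627840=820784250
[17] T[17,8]:8*2141764053+3281882604=20415995028 · T[17,9]:9*820784250+2141764053=9528822303
Read S(17,8) = 20415995028, S(17,9) = 9528822303.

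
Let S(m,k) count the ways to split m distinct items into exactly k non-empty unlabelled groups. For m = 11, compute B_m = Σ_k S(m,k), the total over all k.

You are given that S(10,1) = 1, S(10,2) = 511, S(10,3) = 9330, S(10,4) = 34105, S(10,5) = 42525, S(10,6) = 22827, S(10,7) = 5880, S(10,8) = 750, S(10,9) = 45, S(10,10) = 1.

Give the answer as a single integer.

@11  (11,1):1·1+0→1, (11,2):511·2+1→1023, (11,3):9330·3+511→28501, (11,4):34105·4+9330→145750, (11,5):42525·5+34105→246730, (11,6):22827·6+42525→179487, (11,7):5880·7+22827→63987, (11,8):750·8+5880→11880, (11,9):45·9+750→1155, (11,10):1·10+45→55, (11,11):0·11+1→1
B_11 = ΣS(11,k) = 1+1023+28501+145750+246730+179487+63987+11880+1155+55+1 = 678570

678570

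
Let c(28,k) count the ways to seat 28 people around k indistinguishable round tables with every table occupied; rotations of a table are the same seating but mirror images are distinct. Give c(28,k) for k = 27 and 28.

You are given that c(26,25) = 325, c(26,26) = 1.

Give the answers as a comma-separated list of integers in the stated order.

row 27: T[27][26]=26·1+325=351  T[27][27]=26·0+1=1
row 28: T[28][27]=27·1+351=378  T[28][28]=27·0+1=1
Read c(28,27) = 378, c(28,28) = 1.

378, 1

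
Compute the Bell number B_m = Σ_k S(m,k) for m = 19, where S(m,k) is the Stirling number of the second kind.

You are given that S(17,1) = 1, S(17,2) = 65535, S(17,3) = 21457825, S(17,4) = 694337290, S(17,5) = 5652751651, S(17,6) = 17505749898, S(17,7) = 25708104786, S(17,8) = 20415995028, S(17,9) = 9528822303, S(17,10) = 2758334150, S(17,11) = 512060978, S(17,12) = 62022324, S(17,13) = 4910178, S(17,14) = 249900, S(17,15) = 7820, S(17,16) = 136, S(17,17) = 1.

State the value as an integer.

i=18: T(18,1)=0+1·1=1 | T(18,2)=1+2·65535=131071 | T(18,3)=65535+3·21457825=64439010 | T(18,4)=21457825+4·694337290=2798806985 | T(18,5)=694337290+5·5652751651=28958095545 | T(18,6)=5652751651+6·17505749898=110687251039 | T(18,7)=17505749898+7·25708104786=197462483400 | T(18,8)=25708104786+8·20415995028=189036065010 | T(18,9)=20415995028+9·9528822303=106175395755 | T(18,10)=9528822303+10·2758334150=37112163803 | T(18,11)=2758334150+11·512060978=8391004908 | T(18,12)=512060978+12·62022324=1256328866 | T(18,13)=62022324+13·4910178=125854638 | T(18,14)=4910178+14·249900=8408778 | T(18,15)=249900+15·7820=367200 | T(18,16)=7820+16·136=9996 | T(18,17)=136+17·1=153 | T(18,18)=1+18·0=1
i=19: T(19,1)=0+1·1=1 | T(19,2)=1+2·131071=262143 | T(19,3)=131071+3·64439010=193448101 | T(19,4)=64439010+4·2798806985=11259666950 | T(19,5)=2798806985+5·28958095545=147589284710 | T(19,6)=28958095545+6·110687251039=693081601779 | T(19,7)=110687251039+7·197462483400=1492924634839 | T(19,8)=197462483400+8·189036065010=1709751003480 | T(19,9)=189036065010+9·106175395755=1144614626805 | T(19,10)=106175395755+10·37112163803=477297033785 | T(19,11)=37112163803+11·8391004908=129413217791 | T(19,12)=8391004908+12·1256328866=23466951300 | T(19,13)=1256328866+13·125854638=2892439160 | T(19,14)=125854638+14·8408778=243577530 | T(19,15)=8408778+15·367200=13916778 | T(19,16)=367200+16·9996=527136 | T(19,17)=9996+17·153=12597 | T(19,18)=153+18·1=171 | T(19,19)=1+19·0=1
B_19 = ΣS(19,k) = 1+262143+193448101+11259666950+147589284710+693081601779+1492924634839+1709751003480+1144614626805+477297033785+129413217791+23466951300+2892439160+243577530+13916778+527136+12597+171+1 = 5832742205057

5832742205057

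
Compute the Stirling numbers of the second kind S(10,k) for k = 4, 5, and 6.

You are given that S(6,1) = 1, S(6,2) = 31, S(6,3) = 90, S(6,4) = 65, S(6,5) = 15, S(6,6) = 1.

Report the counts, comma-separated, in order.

34105, 42525, 22827

r7: T_7,1=1×1+0=1; T_7,2=2×31+1=63; T_7,3=3×90+31=301; T_7,4=4×65+90=350; T_7,5=5×15+65=140; T_7,6=6×1+15=21
r8: T_8,2=2×63+1=127; T_8,3=3×301+63=966; T_8,4=4×350+301=1701; T_8,5=5×140+350=1050; T_8,6=6×21+140=266
r9: T_9,3=3×966+127=3025; T_9,4=4×1701+966=7770; T_9,5=5×1050+1701=6951; T_9,6=6×266+1050=2646
r10: T_10,4=4×7770+3025=34105; T_10,5=5×6951+7770=42525; T_10,6=6×2646+6951=22827
Read S(10,4) = 34105, S(10,5) = 42525, S(10,6) = 22827.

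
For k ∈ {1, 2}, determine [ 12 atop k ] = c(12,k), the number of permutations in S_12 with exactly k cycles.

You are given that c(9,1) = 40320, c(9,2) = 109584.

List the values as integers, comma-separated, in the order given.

39916800, 120543840

[10] T[10,1]:9*40320+0=362880 · T[10,2]:9*109584+40320=1026576
[11] T[11,1]:10*362880+0=3628800 · T[11,2]:10*1026576+362880=10628640
[12] T[12,1]:11*3628800+0=39916800 · T[12,2]:11*10628640+3628800=120543840
Read c(12,1) = 39916800, c(12,2) = 120543840.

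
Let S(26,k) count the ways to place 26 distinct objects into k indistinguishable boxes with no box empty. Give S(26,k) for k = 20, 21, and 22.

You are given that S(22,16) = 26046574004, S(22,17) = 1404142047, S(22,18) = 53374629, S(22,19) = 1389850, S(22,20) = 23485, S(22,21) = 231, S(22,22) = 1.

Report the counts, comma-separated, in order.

[23] T[23,17]:17*1404142047+26046574004=49916988803 · T[23,18]:18*53374629+1404142047=2364885369 · T[23,19]:19*1389850+53374629=79781779 · T[23,20]:20*23485+1389850=1859550 · T[23,21]:21*231+23485=28336 · T[23,22]:22*1+231=253
[24] T[24,18]:18*2364885369+49916988803=92484925445 · T[24,19]:19*79781779+2364885369=3880739170 · T[24,20]:20*1859550+79781779=116972779 · T[24,21]:21*28336+1859550=2454606 · T[24,22]:22*253+28336=33902
[25] T[25,19]:19*3880739170+92484925445=166218969675 · T[25,20]:20*116972779+3880739170=6220194750 · T[25,21]:21*2454606+116972779=168519505 · T[25,22]:22*33902+2454606=3200450
[26] T[26,20]:20*6220194750+166218969675=290622864675 · T[26,21]:21*168519505+6220194750=9759104355 · T[26,22]:22*3200450+168519505=238929405
Read S(26,20) = 290622864675, S(26,21) = 9759104355, S(26,22) = 238929405.

290622864675, 9759104355, 238929405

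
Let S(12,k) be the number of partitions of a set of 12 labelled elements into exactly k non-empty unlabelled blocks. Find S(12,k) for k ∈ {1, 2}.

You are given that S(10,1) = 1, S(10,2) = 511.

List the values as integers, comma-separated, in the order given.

row 11: T[11][1]=1·1+0=1  T[11][2]=2·511+1=1023
row 12: T[12][1]=1·1+0=1  T[12][2]=2·1023+1=2047
Read S(12,1) = 1, S(12,2) = 2047.

1, 2047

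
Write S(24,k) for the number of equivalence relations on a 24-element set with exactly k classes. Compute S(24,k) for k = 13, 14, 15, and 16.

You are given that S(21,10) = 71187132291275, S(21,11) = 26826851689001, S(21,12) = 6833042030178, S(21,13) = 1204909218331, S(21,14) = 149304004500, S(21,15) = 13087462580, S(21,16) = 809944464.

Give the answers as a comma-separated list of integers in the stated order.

row 22: T[22][11]=11·26826851689001+71187132291275=366282500870286  T[22][12]=12·6833042030178+26826851689001=108823356051137  T[22][13]=13·1204909218331+6833042030178=22496861868481  T[22][14]=14·149304004500+1204909218331=3295165281331  T[22][15]=15·13087462580+149304004500=345615943200  T[22][16]=16·809944464+13087462580=26046574004
row 23: T[23][12]=12·108823356051137+366282500870286=1672162773483930  T[23][13]=13·22496861868481+108823356051137=401282560341390  T[23][14]=14·3295165281331+22496861868481=68629175807115  T[23][15]=15·345615943200+3295165281331=8479404429331  T[23][16]=16·26046574004+345615943200=762361127264
row 24: T[24][13]=13·401282560341390+1672162773483930=6888836057922000  T[24][14]=14·68629175807115+401282560341390=1362091021641000  T[24][15]=15·8479404429331+68629175807115=195820242247080  T[24][16]=16·762361127264+8479404429331=20677182465555
Read S(24,13) = 6888836057922000, S(24,14) = 1362091021641000, S(24,15) = 195820242247080, S(24,16) = 20677182465555.

6888836057922000, 1362091021641000, 195820242247080, 20677182465555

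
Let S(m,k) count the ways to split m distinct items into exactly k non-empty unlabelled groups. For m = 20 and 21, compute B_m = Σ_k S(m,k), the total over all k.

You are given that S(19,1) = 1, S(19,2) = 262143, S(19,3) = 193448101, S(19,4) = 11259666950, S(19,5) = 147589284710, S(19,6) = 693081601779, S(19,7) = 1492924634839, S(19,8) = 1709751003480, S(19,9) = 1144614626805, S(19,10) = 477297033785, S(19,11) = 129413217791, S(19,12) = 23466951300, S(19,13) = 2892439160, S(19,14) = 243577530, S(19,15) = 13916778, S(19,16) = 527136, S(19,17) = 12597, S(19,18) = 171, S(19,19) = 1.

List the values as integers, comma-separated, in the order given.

i=20: T(20,1)=0+1·1=1 | T(20,2)=1+2·262143=524287 | T(20,3)=262143+3·193448101=580606446 | T(20,4)=193448101+4·11259666950=45232115901 | T(20,5)=11259666950+5·147589284710=749206090500 | T(20,6)=147589284710+6·693081601779=4306078895384 | T(20,7)=693081601779+7·1492924634839=11143554045652 | T(20,8)=1492924634839+8·1709751003480=15170932662679 | T(20,9)=1709751003480+9·1144614626805=12011282644725 | T(20,10)=1144614626805+10·477297033785=5917584964655 | T(20,11)=477297033785+11·129413217791=1900842429486 | T(20,12)=129413217791+12·23466951300=411016633391 | T(20,13)=23466951300+13·2892439160=61068660380 | T(20,14)=2892439160+14·243577530=6302524580 | T(20,15)=243577530+15·13916778=452329200 | T(20,16)=13916778+16·527136=22350954 | T(20,17)=527136+17·12597=741285 | T(20,18)=12597+18·171=15675 | T(20,19)=171+19·1=190 | T(20,20)=1+20·0=1
i=21: T(21,1)=0+1·1=1 | T(21,2)=1+2·524287=1048575 | T(21,3)=524287+3·580606446=1742343625 | T(21,4)=580606446+4·45232115901=181509070050 | T(21,5)=45232115901+5·749206090500=3791262568401 | T(21,6)=749206090500+6·4306078895384=26585679462804 | T(21,7)=4306078895384+7·11143554045652=82310957214948 | T(21,8)=11143554045652+8·15170932662679=132511015347084 | T(21,9)=15170932662679+9·12011282644725=123272476465204 | T(21,10)=12011282644725+10·5917584964655=71187132291275 | T(21,11)=5917584964655+11·1900842429486=26826851689001 | T(21,12)=1900842429486+12·411016633391=6833042030178 | T(21,13)=411016633391+13·61068660380=1204909218331 | T(21,14)=61068660380+14·6302524580=149304004500 | T(21,15)=6302524580+15·452329200=13087462580 | T(21,16)=452329200+16·22350954=809944464 | T(21,17)=22350954+17·741285=34952799 | T(21,18)=741285+18·15675=1023435 | T(21,19)=15675+19·190=19285 | T(21,20)=190+20·1=210 | T(21,21)=1+21·0=1
B_20 = ΣS(20,k) = 1+524287+580606446+45232115901+749206090500+4306078895384+11143554045652+15170932662679+12011282644725+5917584964655+1900842429486+411016633391+61068660380+6302524580+452329200+22350954+741285+15675+190+1 = 51724158235372
B_21 = ΣS(21,k) = 1+1048575+1742343625+181509070050+3791262568401+26585679462804+82310957214948+132511015347084+123272476465204+71187132291275+26826851689001+6833042030178+1204909218331+149304004500+13087462580+809944464+34952799+1023435+19285+210+1 = 474869816156751

51724158235372, 474869816156751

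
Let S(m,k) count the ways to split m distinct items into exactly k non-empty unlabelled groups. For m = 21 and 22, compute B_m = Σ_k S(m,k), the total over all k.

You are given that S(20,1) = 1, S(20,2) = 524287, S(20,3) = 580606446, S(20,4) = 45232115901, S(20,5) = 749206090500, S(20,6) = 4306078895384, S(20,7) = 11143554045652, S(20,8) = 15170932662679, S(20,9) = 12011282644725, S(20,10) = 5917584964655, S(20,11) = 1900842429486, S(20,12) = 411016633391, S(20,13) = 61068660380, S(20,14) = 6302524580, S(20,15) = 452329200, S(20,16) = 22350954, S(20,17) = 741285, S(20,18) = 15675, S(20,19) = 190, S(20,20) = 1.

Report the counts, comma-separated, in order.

@21  (21,1):1·1+0→1, (21,2):524287·2+1→1048575, (21,3):580606446·3+524287→1742343625, (21,4):45232115901·4+580606446→181509070050, (21,5):749206090500·5+45232115901→3791262568401, (21,6):4306078895384·6+749206090500→26585679462804, (21,7):11143554045652·7+4306078895384→82310957214948, (21,8):15170932662679·8+11143554045652→132511015347084, (21,9):12011282644725·9+15170932662679→123272476465204, (21,10):5917584964655·10+12011282644725→71187132291275, (21,11):1900842429486·11+5917584964655→26826851689001, (21,12):411016633391·12+1900842429486→6833042030178, (21,13):61068660380·13+411016633391→1204909218331, (21,14):6302524580·14+61068660380→149304004500, (21,15):452329200·15+6302524580→13087462580, (21,16):22350954·16+452329200→809944464, (21,17):741285·17+22350954→34952799, (21,18):15675·18+741285→1023435, (21,19):190·19+15675→19285, (21,20):1·20+190→210, (21,21):0·21+1→1
@22  (22,1):1·1+0→1, (22,2):1048575·2+1→2097151, (22,3):1742343625·3+1048575→5228079450, (22,4):181509070050·4+1742343625→727778623825, (22,5):3791262568401·5+181509070050→19137821912055, (22,6):26585679462804·6+3791262568401→163305339345225, (22,7):82310957214948·7+26585679462804→602762379967440, (22,8):132511015347084·8+82310957214948→1142399079991620, (22,9):123272476465204·9+132511015347084→1241963303533920, (22,10):71187132291275·10+123272476465204→835143799377954, (22,11):26826851689001·11+71187132291275→366282500870286, (22,12):6833042030178·12+26826851689001→108823356051137, (22,13):1204909218331·13+6833042030178→22496861868481, (22,14):149304004500·14+1204909218331→3295165281331, (22,15):13087462580·15+149304004500→345615943200, (22,16):809944464·16+13087462580→26046574004, (22,17):34952799·17+809944464→1404142047, (22,18):1023435·18+34952799→53374629, (22,19):19285·19+1023435→1389850, (22,20):210·20+19285→23485, (22,21):1·21+210→231, (22,22):0·22+1→1
B_21 = ΣS(21,k) = 1+1048575+1742343625+181509070050+3791262568401+26585679462804+82310957214948+132511015347084+123272476465204+71187132291275+26826851689001+6833042030178+1204909218331+149304004500+13087462580+809944464+34952799+1023435+19285+210+1 = 474869816156751
B_22 = ΣS(22,k) = 1+2097151+5228079450+727778623825+19137821912055+163305339345225+602762379967440+1142399079991620+1241963303533920+835143799377954+366282500870286+108823356051137+22496861868481+3295165281331+345615943200+26046574004+1404142047+53374629+1389850+23485+231+1 = 4506715738447323

474869816156751, 4506715738447323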